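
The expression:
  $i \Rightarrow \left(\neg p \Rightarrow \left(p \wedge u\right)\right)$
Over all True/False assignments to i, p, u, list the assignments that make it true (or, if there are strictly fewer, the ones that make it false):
is false only for:
  i=True, p=False, u=False;
  i=True, p=False, u=True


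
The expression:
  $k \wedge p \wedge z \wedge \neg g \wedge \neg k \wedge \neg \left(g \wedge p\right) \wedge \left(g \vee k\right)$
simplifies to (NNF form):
$\text{False}$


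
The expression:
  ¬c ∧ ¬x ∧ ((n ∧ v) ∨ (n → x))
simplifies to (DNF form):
(v ∧ ¬c ∧ ¬x) ∨ (¬c ∧ ¬n ∧ ¬x)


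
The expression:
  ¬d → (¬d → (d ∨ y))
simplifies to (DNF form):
d ∨ y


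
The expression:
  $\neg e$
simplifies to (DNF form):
$\neg e$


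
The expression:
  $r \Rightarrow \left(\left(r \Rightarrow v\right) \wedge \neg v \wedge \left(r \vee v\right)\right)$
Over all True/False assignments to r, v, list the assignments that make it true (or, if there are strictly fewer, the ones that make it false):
is true only for:
  r=False, v=False;
  r=False, v=True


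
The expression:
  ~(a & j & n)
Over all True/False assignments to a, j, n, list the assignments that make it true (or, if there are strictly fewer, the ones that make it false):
is false only for:
  a=True, j=True, n=True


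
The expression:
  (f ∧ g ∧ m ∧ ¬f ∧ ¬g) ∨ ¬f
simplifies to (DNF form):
¬f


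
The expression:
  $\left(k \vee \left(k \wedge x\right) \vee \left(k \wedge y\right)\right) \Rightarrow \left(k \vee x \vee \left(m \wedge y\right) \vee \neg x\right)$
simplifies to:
$\text{True}$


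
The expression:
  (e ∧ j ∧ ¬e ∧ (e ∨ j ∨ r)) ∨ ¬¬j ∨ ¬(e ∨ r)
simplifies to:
j ∨ (¬e ∧ ¬r)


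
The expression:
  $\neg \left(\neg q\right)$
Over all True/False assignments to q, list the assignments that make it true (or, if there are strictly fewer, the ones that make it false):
is true only for:
  q=True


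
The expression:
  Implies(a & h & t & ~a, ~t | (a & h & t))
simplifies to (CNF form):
True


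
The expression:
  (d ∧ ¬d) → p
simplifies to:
True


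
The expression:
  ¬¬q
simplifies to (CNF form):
q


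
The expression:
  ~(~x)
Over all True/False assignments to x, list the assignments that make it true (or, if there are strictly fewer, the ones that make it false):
is true only for:
  x=True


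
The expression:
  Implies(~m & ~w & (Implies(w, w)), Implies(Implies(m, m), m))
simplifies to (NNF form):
m | w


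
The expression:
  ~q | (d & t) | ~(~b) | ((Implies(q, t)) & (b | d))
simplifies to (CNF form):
(b | d | ~q) & (b | t | ~q)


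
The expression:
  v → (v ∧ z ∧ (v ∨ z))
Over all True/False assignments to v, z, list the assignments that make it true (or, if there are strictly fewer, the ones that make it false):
is false only for:
  v=True, z=False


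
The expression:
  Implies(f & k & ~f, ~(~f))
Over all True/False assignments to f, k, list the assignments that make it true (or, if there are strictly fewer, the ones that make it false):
is always true.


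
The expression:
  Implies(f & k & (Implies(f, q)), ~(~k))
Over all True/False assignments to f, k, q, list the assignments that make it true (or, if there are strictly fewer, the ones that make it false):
is always true.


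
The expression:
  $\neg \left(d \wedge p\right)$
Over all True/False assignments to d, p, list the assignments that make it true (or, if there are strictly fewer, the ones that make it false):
is false only for:
  d=True, p=True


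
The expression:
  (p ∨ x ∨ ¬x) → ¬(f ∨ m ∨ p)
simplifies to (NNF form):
¬f ∧ ¬m ∧ ¬p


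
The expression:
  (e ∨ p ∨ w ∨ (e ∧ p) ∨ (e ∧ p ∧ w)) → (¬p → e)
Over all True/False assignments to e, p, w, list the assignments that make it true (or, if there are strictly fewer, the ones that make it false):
is false only for:
  e=False, p=False, w=True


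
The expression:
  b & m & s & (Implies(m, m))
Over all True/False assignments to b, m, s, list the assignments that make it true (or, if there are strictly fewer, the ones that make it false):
is true only for:
  b=True, m=True, s=True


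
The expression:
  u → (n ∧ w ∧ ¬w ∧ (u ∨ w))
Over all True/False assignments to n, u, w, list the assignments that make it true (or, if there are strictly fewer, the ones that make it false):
is true only for:
  n=False, u=False, w=False;
  n=False, u=False, w=True;
  n=True, u=False, w=False;
  n=True, u=False, w=True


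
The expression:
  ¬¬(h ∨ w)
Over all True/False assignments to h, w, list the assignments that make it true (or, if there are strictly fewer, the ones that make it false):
is false only for:
  h=False, w=False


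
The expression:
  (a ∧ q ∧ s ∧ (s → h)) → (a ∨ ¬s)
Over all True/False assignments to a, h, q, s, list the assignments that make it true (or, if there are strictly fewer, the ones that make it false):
is always true.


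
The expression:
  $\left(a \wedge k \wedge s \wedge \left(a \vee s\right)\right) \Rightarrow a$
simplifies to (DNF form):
$\text{True}$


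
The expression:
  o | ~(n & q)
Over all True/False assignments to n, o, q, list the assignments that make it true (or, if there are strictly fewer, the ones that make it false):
is false only for:
  n=True, o=False, q=True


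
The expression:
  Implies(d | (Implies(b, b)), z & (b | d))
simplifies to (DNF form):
(b & z) | (d & z)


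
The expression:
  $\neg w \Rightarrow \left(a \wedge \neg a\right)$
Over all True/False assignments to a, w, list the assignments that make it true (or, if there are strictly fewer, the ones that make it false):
is true only for:
  a=False, w=True;
  a=True, w=True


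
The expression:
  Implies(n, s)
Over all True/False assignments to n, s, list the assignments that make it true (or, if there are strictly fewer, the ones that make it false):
is false only for:
  n=True, s=False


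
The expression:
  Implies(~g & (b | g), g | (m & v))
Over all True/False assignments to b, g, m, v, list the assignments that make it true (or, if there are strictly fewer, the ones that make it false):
is false only for:
  b=True, g=False, m=False, v=False;
  b=True, g=False, m=False, v=True;
  b=True, g=False, m=True, v=False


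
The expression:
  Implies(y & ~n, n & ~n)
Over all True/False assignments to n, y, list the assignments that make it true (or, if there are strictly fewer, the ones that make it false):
is false only for:
  n=False, y=True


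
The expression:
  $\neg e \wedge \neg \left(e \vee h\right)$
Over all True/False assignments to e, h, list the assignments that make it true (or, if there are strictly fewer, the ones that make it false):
is true only for:
  e=False, h=False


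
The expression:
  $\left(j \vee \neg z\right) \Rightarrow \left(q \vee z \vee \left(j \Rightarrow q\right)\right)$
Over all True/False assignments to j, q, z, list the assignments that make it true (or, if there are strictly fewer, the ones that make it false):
is false only for:
  j=True, q=False, z=False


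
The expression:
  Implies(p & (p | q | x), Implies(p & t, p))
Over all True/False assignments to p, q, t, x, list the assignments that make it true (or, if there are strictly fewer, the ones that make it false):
is always true.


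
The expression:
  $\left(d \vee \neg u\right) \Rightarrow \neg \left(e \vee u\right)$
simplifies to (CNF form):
$\left(u \vee \neg e\right) \wedge \left(\neg d \vee \neg u\right)$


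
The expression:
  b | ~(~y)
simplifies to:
b | y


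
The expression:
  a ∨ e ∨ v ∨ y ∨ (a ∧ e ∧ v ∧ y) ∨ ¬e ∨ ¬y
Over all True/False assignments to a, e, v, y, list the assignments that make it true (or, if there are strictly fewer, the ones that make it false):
is always true.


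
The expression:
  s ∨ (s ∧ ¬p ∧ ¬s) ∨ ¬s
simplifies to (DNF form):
True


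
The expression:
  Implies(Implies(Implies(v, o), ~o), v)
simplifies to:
o | v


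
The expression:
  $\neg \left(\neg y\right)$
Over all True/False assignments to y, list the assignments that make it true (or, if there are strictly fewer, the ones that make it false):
is true only for:
  y=True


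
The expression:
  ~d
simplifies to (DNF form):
~d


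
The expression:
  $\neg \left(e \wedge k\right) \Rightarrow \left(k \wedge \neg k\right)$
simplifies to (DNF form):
$e \wedge k$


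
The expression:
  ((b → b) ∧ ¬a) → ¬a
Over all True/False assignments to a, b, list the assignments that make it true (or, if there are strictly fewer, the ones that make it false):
is always true.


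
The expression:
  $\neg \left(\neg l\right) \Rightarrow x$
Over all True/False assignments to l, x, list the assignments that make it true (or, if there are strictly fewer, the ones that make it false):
is false only for:
  l=True, x=False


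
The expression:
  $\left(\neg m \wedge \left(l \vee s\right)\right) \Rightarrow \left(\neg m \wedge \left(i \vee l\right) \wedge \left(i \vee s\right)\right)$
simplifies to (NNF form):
$i \vee m \vee \left(l \wedge s\right) \vee \left(\neg l \wedge \neg s\right)$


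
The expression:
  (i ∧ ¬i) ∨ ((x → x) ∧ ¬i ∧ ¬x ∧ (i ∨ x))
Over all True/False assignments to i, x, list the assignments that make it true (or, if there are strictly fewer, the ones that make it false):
is never true.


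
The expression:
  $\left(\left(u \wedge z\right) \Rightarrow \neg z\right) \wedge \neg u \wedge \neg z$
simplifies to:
$\neg u \wedge \neg z$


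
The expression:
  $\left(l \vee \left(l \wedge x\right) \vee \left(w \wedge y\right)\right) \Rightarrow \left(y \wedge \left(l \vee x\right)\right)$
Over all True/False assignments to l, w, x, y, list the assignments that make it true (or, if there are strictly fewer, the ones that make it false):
is false only for:
  l=False, w=True, x=False, y=True;
  l=True, w=False, x=False, y=False;
  l=True, w=False, x=True, y=False;
  l=True, w=True, x=False, y=False;
  l=True, w=True, x=True, y=False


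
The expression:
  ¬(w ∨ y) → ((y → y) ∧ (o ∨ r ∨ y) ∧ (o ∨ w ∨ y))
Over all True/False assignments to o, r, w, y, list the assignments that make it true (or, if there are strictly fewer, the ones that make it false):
is false only for:
  o=False, r=False, w=False, y=False;
  o=False, r=True, w=False, y=False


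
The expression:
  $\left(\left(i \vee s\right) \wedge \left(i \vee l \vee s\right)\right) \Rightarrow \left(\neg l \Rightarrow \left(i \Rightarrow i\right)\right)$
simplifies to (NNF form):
$\text{True}$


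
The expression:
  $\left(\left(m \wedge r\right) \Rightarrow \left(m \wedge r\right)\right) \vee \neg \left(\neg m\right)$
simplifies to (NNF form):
$\text{True}$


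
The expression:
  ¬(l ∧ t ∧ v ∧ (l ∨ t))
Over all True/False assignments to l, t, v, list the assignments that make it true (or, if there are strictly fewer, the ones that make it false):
is false only for:
  l=True, t=True, v=True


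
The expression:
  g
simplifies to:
g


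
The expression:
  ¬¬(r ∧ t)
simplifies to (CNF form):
r ∧ t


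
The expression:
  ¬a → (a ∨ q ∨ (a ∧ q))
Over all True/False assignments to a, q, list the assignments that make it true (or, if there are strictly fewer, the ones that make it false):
is false only for:
  a=False, q=False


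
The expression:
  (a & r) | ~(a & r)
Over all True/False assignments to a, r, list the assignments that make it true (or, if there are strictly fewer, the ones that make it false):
is always true.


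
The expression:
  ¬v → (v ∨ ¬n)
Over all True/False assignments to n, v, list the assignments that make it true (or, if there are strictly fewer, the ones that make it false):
is false only for:
  n=True, v=False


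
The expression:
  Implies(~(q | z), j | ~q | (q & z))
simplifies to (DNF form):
True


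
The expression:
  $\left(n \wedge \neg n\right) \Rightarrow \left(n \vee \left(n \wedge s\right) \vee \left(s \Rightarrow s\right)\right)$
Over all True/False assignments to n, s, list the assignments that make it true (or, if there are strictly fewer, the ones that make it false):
is always true.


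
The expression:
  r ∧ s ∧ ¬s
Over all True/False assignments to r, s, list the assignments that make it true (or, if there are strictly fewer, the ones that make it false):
is never true.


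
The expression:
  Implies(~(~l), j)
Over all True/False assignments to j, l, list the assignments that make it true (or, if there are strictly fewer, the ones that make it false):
is false only for:
  j=False, l=True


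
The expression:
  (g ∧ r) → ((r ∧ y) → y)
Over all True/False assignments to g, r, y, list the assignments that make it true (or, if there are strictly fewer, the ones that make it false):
is always true.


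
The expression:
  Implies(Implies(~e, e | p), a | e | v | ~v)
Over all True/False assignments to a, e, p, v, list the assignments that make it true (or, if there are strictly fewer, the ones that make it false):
is always true.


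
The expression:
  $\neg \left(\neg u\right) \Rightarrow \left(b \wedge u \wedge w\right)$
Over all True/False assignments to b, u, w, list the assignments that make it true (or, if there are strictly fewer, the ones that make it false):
is false only for:
  b=False, u=True, w=False;
  b=False, u=True, w=True;
  b=True, u=True, w=False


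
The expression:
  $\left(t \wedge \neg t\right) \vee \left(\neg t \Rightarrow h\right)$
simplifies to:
$h \vee t$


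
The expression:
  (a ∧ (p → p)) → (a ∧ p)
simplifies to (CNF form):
p ∨ ¬a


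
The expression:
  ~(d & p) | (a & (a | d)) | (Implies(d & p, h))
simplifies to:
a | h | ~d | ~p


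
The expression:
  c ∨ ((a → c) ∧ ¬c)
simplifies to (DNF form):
c ∨ ¬a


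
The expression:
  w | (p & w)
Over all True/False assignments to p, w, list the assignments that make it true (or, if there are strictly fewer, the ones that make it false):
is true only for:
  p=False, w=True;
  p=True, w=True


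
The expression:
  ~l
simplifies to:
~l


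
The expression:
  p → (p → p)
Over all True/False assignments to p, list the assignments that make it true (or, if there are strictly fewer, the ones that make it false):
is always true.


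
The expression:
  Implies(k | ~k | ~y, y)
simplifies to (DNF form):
y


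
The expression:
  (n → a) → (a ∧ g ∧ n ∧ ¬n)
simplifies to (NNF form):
n ∧ ¬a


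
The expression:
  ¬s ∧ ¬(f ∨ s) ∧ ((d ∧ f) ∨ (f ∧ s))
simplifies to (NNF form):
False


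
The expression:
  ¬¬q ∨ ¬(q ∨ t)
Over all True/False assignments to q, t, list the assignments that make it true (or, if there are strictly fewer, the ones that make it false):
is false only for:
  q=False, t=True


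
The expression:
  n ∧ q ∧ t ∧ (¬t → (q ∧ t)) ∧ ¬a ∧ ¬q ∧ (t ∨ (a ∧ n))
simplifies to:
False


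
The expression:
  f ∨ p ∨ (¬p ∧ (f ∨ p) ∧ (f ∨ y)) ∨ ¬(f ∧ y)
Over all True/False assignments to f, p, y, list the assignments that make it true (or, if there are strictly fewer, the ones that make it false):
is always true.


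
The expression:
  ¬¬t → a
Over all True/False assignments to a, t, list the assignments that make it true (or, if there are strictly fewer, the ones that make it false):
is false only for:
  a=False, t=True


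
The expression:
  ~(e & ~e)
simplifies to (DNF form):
True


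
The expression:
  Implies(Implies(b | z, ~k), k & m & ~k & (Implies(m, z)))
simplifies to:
k & (b | z)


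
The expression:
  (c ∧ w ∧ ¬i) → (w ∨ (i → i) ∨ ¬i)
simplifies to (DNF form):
True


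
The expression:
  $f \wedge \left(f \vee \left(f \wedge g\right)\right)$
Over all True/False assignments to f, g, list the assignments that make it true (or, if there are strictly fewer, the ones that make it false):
is true only for:
  f=True, g=False;
  f=True, g=True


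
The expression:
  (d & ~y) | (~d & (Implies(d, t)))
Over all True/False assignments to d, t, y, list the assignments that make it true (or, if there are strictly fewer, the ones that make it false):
is false only for:
  d=True, t=False, y=True;
  d=True, t=True, y=True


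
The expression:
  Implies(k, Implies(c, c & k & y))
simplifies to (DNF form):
y | ~c | ~k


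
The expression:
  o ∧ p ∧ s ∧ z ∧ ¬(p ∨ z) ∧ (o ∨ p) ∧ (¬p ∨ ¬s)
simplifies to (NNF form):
False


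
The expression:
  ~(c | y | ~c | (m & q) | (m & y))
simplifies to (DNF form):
False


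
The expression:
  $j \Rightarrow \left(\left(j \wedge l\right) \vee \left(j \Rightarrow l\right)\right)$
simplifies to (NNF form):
$l \vee \neg j$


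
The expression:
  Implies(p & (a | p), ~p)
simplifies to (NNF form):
~p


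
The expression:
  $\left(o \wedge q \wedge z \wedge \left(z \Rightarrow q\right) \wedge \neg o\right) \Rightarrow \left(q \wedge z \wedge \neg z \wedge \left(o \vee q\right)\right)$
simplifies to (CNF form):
$\text{True}$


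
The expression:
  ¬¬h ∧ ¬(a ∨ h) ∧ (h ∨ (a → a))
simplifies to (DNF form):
False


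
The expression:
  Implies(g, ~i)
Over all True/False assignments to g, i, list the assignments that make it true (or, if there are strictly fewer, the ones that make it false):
is false only for:
  g=True, i=True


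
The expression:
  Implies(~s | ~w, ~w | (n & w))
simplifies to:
n | s | ~w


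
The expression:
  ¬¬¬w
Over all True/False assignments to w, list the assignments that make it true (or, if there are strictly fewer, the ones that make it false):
is true only for:
  w=False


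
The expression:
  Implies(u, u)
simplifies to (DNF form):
True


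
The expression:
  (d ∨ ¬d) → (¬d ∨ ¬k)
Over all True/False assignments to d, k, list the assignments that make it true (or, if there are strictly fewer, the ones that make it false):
is false only for:
  d=True, k=True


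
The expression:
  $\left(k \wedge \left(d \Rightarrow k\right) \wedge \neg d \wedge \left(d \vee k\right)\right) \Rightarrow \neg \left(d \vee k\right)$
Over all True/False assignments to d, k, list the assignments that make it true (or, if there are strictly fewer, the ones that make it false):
is false only for:
  d=False, k=True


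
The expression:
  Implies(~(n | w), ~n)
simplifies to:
True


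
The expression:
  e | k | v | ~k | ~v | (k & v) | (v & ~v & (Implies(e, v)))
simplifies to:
True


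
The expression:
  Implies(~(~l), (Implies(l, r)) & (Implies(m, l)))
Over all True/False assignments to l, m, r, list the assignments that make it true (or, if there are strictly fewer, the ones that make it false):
is false only for:
  l=True, m=False, r=False;
  l=True, m=True, r=False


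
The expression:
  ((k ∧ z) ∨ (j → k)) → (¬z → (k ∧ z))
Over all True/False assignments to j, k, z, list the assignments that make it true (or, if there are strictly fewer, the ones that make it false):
is false only for:
  j=False, k=False, z=False;
  j=False, k=True, z=False;
  j=True, k=True, z=False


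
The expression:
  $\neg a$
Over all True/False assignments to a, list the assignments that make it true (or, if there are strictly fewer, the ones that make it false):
is true only for:
  a=False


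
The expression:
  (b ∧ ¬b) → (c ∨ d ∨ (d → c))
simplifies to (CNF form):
True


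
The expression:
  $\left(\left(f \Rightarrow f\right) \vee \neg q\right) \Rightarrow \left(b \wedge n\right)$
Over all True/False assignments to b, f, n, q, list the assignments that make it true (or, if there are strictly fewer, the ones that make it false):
is true only for:
  b=True, f=False, n=True, q=False;
  b=True, f=False, n=True, q=True;
  b=True, f=True, n=True, q=False;
  b=True, f=True, n=True, q=True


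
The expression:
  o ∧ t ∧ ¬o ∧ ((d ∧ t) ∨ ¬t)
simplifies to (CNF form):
False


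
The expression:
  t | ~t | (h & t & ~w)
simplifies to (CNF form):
True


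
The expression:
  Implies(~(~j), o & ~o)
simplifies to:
~j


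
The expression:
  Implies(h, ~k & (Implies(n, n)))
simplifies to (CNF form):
~h | ~k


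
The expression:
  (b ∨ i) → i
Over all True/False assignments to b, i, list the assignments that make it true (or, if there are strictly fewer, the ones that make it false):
is false only for:
  b=True, i=False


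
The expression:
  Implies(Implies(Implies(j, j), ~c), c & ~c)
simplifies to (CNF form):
c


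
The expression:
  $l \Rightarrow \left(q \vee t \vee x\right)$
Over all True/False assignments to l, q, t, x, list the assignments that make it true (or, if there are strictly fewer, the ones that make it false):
is false only for:
  l=True, q=False, t=False, x=False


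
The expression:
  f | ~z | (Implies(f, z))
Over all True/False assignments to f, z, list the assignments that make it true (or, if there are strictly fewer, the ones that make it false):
is always true.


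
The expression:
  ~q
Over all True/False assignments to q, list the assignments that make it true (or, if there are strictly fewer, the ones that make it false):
is true only for:
  q=False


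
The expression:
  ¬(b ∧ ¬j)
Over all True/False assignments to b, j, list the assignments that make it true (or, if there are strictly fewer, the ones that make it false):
is false only for:
  b=True, j=False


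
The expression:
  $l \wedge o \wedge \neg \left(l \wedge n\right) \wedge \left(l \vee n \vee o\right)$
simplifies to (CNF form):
$l \wedge o \wedge \neg n$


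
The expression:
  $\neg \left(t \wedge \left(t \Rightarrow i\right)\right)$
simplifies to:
$\neg i \vee \neg t$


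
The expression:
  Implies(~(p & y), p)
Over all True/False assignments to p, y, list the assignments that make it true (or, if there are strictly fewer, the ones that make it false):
is true only for:
  p=True, y=False;
  p=True, y=True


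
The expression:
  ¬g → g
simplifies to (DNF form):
g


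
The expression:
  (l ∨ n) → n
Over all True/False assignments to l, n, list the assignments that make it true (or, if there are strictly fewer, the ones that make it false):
is false only for:
  l=True, n=False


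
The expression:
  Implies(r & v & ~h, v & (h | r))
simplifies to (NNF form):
True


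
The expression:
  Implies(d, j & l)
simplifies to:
~d | (j & l)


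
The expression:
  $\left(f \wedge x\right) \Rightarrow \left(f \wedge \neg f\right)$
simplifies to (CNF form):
$\neg f \vee \neg x$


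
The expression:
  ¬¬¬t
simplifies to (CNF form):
¬t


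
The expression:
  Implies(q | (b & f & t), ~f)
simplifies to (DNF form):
~f | (~b & ~q) | (~q & ~t)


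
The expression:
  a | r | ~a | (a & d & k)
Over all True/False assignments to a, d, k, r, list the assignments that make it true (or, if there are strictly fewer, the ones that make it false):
is always true.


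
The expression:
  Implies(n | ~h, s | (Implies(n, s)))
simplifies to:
s | ~n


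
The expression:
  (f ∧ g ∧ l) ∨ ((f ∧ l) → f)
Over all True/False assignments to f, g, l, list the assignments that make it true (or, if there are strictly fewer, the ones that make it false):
is always true.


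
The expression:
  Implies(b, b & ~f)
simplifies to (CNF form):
~b | ~f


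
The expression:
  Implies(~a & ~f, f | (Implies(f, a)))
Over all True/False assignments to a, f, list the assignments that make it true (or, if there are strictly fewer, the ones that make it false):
is always true.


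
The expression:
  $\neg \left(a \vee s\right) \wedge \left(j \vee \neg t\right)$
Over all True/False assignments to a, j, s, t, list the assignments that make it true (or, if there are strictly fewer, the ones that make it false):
is true only for:
  a=False, j=False, s=False, t=False;
  a=False, j=True, s=False, t=False;
  a=False, j=True, s=False, t=True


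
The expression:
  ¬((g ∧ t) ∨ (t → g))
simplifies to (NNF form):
t ∧ ¬g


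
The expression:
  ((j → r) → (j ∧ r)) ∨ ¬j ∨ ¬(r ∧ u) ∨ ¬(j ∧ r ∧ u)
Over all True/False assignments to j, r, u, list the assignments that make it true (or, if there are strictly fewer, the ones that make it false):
is always true.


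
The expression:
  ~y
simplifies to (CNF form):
~y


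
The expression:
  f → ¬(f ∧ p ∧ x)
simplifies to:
¬f ∨ ¬p ∨ ¬x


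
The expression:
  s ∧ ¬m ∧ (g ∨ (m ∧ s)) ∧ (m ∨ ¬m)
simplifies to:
g ∧ s ∧ ¬m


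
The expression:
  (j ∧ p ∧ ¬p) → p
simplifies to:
True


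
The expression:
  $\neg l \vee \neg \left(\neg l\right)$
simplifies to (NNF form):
$\text{True}$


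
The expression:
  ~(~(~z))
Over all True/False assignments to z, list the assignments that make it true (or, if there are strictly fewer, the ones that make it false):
is true only for:
  z=False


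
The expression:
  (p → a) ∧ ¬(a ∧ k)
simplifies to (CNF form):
(a ∨ ¬p) ∧ (¬a ∨ ¬k)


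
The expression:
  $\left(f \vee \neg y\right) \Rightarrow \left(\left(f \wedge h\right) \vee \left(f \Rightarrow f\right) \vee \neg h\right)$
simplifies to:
$\text{True}$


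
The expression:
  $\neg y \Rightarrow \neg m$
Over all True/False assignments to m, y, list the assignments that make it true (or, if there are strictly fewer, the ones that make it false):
is false only for:
  m=True, y=False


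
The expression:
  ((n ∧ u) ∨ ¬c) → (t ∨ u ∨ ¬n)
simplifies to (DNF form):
c ∨ t ∨ u ∨ ¬n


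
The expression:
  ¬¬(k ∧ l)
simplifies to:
k ∧ l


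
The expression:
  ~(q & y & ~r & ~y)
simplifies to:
True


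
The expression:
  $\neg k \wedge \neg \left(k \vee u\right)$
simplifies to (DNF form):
$\neg k \wedge \neg u$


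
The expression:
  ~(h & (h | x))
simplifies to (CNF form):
~h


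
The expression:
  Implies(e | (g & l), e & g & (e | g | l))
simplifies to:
(g | ~e) & (e | ~g | ~l)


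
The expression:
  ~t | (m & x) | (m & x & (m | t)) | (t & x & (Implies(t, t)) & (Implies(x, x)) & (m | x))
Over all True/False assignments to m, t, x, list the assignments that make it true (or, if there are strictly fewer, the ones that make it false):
is false only for:
  m=False, t=True, x=False;
  m=True, t=True, x=False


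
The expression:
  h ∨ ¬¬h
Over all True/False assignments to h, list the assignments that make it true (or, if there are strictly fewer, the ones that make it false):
is true only for:
  h=True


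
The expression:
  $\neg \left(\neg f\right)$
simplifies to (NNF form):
$f$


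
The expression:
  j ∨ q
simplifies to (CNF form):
j ∨ q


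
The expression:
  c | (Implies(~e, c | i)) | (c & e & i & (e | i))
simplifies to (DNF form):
c | e | i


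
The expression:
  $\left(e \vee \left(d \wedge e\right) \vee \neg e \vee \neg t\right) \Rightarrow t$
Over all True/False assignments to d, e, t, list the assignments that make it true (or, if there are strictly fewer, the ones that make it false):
is true only for:
  d=False, e=False, t=True;
  d=False, e=True, t=True;
  d=True, e=False, t=True;
  d=True, e=True, t=True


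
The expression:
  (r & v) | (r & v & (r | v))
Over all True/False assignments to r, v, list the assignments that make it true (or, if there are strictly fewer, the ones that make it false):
is true only for:
  r=True, v=True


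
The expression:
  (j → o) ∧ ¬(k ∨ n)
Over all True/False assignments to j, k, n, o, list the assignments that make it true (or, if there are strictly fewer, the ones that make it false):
is true only for:
  j=False, k=False, n=False, o=False;
  j=False, k=False, n=False, o=True;
  j=True, k=False, n=False, o=True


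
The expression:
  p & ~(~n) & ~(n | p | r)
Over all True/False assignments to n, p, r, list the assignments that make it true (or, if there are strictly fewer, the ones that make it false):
is never true.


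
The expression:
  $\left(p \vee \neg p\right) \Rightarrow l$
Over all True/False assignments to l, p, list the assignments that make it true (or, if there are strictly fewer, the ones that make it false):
is true only for:
  l=True, p=False;
  l=True, p=True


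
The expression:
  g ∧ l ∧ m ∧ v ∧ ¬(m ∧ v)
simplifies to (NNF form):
False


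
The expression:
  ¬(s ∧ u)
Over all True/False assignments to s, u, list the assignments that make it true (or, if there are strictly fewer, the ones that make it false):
is false only for:
  s=True, u=True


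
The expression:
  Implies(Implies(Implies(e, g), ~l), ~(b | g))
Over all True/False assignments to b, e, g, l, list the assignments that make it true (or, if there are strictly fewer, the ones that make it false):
is false only for:
  b=False, e=False, g=True, l=False;
  b=False, e=True, g=True, l=False;
  b=True, e=False, g=False, l=False;
  b=True, e=False, g=True, l=False;
  b=True, e=True, g=False, l=False;
  b=True, e=True, g=False, l=True;
  b=True, e=True, g=True, l=False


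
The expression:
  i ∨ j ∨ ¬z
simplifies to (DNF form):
i ∨ j ∨ ¬z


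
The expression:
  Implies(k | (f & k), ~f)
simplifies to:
~f | ~k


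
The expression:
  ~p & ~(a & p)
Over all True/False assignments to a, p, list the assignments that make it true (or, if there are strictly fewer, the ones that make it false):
is true only for:
  a=False, p=False;
  a=True, p=False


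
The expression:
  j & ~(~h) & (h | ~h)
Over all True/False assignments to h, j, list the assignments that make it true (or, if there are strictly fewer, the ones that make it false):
is true only for:
  h=True, j=True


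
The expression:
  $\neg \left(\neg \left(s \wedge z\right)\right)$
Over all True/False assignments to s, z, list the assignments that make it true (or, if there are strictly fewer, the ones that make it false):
is true only for:
  s=True, z=True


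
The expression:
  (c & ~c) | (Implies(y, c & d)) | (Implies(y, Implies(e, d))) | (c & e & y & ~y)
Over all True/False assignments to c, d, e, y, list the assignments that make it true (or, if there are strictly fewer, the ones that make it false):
is false only for:
  c=False, d=False, e=True, y=True;
  c=True, d=False, e=True, y=True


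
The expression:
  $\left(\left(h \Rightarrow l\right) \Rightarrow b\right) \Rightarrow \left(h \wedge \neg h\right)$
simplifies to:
$\neg b \wedge \left(l \vee \neg h\right)$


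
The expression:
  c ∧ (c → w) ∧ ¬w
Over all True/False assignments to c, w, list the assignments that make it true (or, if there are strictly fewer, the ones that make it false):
is never true.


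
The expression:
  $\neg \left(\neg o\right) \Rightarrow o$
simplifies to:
$\text{True}$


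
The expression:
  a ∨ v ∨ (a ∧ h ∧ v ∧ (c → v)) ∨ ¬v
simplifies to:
True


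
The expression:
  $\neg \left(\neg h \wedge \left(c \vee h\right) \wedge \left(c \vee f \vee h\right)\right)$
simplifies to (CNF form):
$h \vee \neg c$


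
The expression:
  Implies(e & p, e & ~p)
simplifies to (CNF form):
~e | ~p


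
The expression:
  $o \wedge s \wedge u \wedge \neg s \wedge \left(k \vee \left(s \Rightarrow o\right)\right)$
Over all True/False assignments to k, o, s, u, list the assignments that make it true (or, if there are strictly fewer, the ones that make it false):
is never true.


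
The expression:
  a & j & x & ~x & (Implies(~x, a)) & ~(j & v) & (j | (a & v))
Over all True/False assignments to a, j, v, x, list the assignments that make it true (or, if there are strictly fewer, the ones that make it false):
is never true.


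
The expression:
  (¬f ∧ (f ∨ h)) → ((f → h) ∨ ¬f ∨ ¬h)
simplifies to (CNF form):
True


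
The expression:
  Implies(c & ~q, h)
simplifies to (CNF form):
h | q | ~c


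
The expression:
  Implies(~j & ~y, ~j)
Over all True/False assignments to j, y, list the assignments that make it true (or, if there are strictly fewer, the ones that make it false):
is always true.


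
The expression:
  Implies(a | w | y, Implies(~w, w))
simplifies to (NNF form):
w | (~a & ~y)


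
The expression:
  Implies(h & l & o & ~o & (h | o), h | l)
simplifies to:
True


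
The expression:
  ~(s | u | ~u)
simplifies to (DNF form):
False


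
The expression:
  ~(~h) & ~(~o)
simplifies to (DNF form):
h & o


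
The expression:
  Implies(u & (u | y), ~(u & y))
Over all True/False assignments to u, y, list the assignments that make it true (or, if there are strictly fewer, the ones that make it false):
is false only for:
  u=True, y=True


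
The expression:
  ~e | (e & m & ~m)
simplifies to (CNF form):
~e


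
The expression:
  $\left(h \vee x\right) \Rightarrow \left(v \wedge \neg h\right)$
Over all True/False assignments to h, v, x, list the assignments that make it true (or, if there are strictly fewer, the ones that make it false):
is true only for:
  h=False, v=False, x=False;
  h=False, v=True, x=False;
  h=False, v=True, x=True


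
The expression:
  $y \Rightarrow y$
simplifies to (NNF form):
$\text{True}$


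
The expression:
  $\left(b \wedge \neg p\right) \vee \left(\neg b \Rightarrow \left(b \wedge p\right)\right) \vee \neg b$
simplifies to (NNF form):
$\text{True}$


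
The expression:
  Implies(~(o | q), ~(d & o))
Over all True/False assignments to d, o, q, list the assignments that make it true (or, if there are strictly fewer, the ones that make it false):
is always true.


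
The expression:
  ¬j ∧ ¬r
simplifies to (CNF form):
¬j ∧ ¬r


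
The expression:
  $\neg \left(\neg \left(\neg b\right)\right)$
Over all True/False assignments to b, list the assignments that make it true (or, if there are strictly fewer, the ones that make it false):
is true only for:
  b=False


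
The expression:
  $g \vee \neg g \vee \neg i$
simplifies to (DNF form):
$\text{True}$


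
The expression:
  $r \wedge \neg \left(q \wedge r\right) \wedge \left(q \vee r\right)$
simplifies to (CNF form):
$r \wedge \neg q$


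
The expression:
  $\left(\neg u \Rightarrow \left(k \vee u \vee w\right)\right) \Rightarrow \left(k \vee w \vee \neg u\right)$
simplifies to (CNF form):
$k \vee w \vee \neg u$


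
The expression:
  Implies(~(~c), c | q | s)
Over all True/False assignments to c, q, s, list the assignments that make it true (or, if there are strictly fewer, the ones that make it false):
is always true.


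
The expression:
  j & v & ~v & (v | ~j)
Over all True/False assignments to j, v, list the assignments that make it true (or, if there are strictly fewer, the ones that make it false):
is never true.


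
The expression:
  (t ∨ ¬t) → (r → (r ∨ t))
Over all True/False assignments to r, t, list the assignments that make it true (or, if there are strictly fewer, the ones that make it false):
is always true.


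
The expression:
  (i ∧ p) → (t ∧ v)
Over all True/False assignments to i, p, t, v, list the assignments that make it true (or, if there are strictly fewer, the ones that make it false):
is false only for:
  i=True, p=True, t=False, v=False;
  i=True, p=True, t=False, v=True;
  i=True, p=True, t=True, v=False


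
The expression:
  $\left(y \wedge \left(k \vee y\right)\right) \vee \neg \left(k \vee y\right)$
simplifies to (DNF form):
$y \vee \neg k$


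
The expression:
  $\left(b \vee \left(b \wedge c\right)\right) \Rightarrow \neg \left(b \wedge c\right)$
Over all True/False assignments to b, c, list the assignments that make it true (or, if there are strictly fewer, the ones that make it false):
is false only for:
  b=True, c=True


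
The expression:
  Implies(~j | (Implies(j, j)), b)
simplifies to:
b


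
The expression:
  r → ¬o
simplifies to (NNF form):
¬o ∨ ¬r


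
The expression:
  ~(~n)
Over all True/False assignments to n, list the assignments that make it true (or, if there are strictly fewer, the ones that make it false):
is true only for:
  n=True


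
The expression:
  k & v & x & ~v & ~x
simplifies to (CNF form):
False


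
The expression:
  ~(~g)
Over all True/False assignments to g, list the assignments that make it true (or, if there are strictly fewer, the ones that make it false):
is true only for:
  g=True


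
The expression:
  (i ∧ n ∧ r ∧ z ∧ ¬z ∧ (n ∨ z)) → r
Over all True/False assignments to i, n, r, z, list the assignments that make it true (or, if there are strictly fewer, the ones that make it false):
is always true.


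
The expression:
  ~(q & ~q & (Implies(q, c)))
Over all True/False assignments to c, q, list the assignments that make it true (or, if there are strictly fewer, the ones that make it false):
is always true.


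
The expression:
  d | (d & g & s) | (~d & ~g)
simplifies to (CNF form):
d | ~g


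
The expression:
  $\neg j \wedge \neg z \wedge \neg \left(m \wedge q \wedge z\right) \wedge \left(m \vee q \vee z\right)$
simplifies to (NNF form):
$\neg j \wedge \neg z \wedge \left(m \vee q\right)$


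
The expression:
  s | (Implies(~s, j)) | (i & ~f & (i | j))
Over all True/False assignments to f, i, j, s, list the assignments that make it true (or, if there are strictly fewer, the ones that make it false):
is false only for:
  f=False, i=False, j=False, s=False;
  f=True, i=False, j=False, s=False;
  f=True, i=True, j=False, s=False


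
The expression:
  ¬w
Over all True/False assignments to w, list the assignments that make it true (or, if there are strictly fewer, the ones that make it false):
is true only for:
  w=False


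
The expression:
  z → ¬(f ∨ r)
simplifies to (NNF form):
(¬f ∧ ¬r) ∨ ¬z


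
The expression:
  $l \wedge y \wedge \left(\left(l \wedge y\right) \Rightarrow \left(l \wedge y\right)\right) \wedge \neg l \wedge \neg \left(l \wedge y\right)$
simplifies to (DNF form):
$\text{False}$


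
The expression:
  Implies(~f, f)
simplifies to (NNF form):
f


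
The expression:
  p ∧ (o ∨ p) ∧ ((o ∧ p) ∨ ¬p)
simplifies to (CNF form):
o ∧ p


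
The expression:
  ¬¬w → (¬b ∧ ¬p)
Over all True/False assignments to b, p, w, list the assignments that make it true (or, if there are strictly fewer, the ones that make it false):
is false only for:
  b=False, p=True, w=True;
  b=True, p=False, w=True;
  b=True, p=True, w=True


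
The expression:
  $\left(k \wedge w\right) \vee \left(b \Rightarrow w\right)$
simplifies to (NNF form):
$w \vee \neg b$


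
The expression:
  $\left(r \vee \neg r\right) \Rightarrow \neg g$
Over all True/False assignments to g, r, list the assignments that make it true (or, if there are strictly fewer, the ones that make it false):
is true only for:
  g=False, r=False;
  g=False, r=True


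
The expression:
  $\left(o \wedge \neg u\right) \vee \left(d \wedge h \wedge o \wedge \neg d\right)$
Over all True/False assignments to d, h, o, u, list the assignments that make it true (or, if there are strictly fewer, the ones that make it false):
is true only for:
  d=False, h=False, o=True, u=False;
  d=False, h=True, o=True, u=False;
  d=True, h=False, o=True, u=False;
  d=True, h=True, o=True, u=False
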